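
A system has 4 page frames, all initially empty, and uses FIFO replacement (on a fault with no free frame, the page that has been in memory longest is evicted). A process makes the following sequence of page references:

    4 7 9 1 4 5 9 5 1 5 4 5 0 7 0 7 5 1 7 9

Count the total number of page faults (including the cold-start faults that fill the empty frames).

4 -> fault, frames [4]
7 -> fault, frames [4, 7]
9 -> fault, frames [4, 7, 9]
1 -> fault, frames [4, 7, 9, 1]
4 -> hit
5 -> fault, evict 4, frames [7, 9, 1, 5]
9 -> hit
5 -> hit
1 -> hit
5 -> hit
4 -> fault, evict 7, frames [9, 1, 5, 4]
5 -> hit
0 -> fault, evict 9, frames [1, 5, 4, 0]
7 -> fault, evict 1, frames [5, 4, 0, 7]
0 -> hit
7 -> hit
5 -> hit
1 -> fault, evict 5, frames [4, 0, 7, 1]
7 -> hit
9 -> fault, evict 4, frames [0, 7, 1, 9]
Page faults: 10.

10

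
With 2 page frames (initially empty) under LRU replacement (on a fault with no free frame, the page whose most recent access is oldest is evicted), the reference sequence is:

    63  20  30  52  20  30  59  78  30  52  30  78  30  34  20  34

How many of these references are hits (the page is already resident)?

63: miss, frames [63]
20: miss, frames [63, 20]
30: miss, evict 63, frames [20, 30]
52: miss, evict 20, frames [30, 52]
20: miss, evict 30, frames [52, 20]
30: miss, evict 52, frames [20, 30]
59: miss, evict 20, frames [30, 59]
78: miss, evict 30, frames [59, 78]
30: miss, evict 59, frames [78, 30]
52: miss, evict 78, frames [30, 52]
30: hit
78: miss, evict 52, frames [30, 78]
30: hit
34: miss, evict 78, frames [30, 34]
20: miss, evict 30, frames [34, 20]
34: hit
Hits: 3.

3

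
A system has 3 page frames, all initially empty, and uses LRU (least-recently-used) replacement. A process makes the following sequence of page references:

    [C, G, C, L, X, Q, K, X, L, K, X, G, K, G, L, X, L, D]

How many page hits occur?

C -> miss, frames [C]
G -> miss, frames [C, G]
C -> hit
L -> miss, frames [G, C, L]
X -> miss, evict G, frames [C, L, X]
Q -> miss, evict C, frames [L, X, Q]
K -> miss, evict L, frames [X, Q, K]
X -> hit
L -> miss, evict Q, frames [K, X, L]
K -> hit
X -> hit
G -> miss, evict L, frames [K, X, G]
K -> hit
G -> hit
L -> miss, evict X, frames [K, G, L]
X -> miss, evict K, frames [G, L, X]
L -> hit
D -> miss, evict G, frames [X, L, D]
Hits: 7.

7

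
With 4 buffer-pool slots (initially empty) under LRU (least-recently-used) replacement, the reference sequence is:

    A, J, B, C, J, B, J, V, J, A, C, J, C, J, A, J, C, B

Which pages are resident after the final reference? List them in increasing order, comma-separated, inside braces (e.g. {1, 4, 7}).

{A, B, C, J}

A -> fault, frames [A]
J -> fault, frames [A, J]
B -> fault, frames [A, J, B]
C -> fault, frames [A, J, B, C]
J -> hit
B -> hit
J -> hit
V -> fault, evict A, frames [C, B, J, V]
J -> hit
A -> fault, evict C, frames [B, V, J, A]
C -> fault, evict B, frames [V, J, A, C]
J -> hit
C -> hit
J -> hit
A -> hit
J -> hit
C -> hit
B -> fault, evict V, frames [A, J, C, B]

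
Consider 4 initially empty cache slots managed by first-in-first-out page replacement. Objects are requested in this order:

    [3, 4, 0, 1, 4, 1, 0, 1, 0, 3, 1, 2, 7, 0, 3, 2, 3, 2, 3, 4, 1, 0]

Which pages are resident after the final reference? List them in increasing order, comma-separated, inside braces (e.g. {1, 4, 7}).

3 -> fault, frames [3]
4 -> fault, frames [3, 4]
0 -> fault, frames [3, 4, 0]
1 -> fault, frames [3, 4, 0, 1]
4 -> hit
1 -> hit
0 -> hit
1 -> hit
0 -> hit
3 -> hit
1 -> hit
2 -> fault, evict 3, frames [4, 0, 1, 2]
7 -> fault, evict 4, frames [0, 1, 2, 7]
0 -> hit
3 -> fault, evict 0, frames [1, 2, 7, 3]
2 -> hit
3 -> hit
2 -> hit
3 -> hit
4 -> fault, evict 1, frames [2, 7, 3, 4]
1 -> fault, evict 2, frames [7, 3, 4, 1]
0 -> fault, evict 7, frames [3, 4, 1, 0]

{0, 1, 3, 4}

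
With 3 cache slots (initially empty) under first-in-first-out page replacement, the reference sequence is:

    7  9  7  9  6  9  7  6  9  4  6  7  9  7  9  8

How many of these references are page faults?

7: miss, frames {7}
9: miss, frames {7,9}
7: hit
9: hit
6: miss, frames {7,9,6}
9: hit
7: hit
6: hit
9: hit
4: miss, evict 7, frames {9,6,4}
6: hit
7: miss, evict 9, frames {6,4,7}
9: miss, evict 6, frames {4,7,9}
7: hit
9: hit
8: miss, evict 4, frames {7,9,8}
Page faults: 7.

7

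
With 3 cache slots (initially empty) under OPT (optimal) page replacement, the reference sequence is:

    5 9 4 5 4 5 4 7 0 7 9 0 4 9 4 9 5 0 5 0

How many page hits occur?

5 -> fault, frames {5}
9 -> fault, frames {5,9}
4 -> fault, frames {5,9,4}
5 -> hit
4 -> hit
5 -> hit
4 -> hit
7 -> fault, evict 5, frames {9,4,7}
0 -> fault, evict 4, frames {9,7,0}
7 -> hit
9 -> hit
0 -> hit
4 -> fault, evict 7, frames {9,0,4}
9 -> hit
4 -> hit
9 -> hit
5 -> fault, evict 4, frames {9,0,5}
0 -> hit
5 -> hit
0 -> hit
Hits: 13.

13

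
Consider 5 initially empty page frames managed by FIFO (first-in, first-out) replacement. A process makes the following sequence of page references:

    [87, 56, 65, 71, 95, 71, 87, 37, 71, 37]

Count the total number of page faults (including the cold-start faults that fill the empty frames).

87: fault, frames (87)
56: fault, frames (87 56)
65: fault, frames (87 56 65)
71: fault, frames (87 56 65 71)
95: fault, frames (87 56 65 71 95)
71: hit
87: hit
37: fault, evict 87, frames (56 65 71 95 37)
71: hit
37: hit
Page faults: 6.

6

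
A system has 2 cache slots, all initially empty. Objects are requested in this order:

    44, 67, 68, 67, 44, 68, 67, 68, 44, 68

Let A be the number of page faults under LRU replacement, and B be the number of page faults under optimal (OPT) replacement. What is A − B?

1

Under LRU: F F F . F F F . F . → 7 faults.
Under OPT: F F F . F . F . F . → 6 faults.
A − B = 7 − 6 = 1.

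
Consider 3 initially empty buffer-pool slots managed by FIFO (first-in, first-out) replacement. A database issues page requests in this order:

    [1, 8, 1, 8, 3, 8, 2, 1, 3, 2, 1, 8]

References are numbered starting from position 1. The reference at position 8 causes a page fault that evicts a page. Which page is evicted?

pos 1: 1 -> fault, frames (1)
pos 2: 8 -> fault, frames (1 8)
pos 3: 1 -> hit
pos 4: 8 -> hit
pos 5: 3 -> fault, frames (1 8 3)
pos 6: 8 -> hit
pos 7: 2 -> fault, evict 1, frames (8 3 2)
pos 8: 1 -> fault, evict 8, frames (3 2 1)
At position 8, page 8 is evicted.

8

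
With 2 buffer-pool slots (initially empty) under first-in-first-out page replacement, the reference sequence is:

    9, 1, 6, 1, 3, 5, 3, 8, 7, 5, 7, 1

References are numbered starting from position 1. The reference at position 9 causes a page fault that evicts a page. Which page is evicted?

5

pos 1: 9 → miss, frames [9]
pos 2: 1 → miss, frames [9, 1]
pos 3: 6 → miss, evict 9, frames [1, 6]
pos 4: 1 → hit
pos 5: 3 → miss, evict 1, frames [6, 3]
pos 6: 5 → miss, evict 6, frames [3, 5]
pos 7: 3 → hit
pos 8: 8 → miss, evict 3, frames [5, 8]
pos 9: 7 → miss, evict 5, frames [8, 7]
At position 9, page 5 is evicted.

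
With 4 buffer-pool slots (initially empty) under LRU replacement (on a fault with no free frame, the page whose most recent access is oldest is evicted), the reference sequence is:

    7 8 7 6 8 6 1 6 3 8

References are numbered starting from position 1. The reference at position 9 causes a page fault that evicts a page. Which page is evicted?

7

pos 1: 7: fault, frames {7}
pos 2: 8: fault, frames {7,8}
pos 3: 7: hit
pos 4: 6: fault, frames {8,7,6}
pos 5: 8: hit
pos 6: 6: hit
pos 7: 1: fault, frames {7,8,6,1}
pos 8: 6: hit
pos 9: 3: fault, evict 7, frames {8,1,6,3}
At position 9, page 7 is evicted.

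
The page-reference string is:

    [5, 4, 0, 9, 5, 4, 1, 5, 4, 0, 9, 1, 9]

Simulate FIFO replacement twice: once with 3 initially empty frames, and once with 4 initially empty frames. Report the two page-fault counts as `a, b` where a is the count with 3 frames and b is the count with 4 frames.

9, 10

3 frames: F F F F F F F . . F F . . → 9 faults.
4 frames: F F F F . . F F F F F F . → 10 faults.
10 > 9: adding a frame increased faults — Belady's anomaly.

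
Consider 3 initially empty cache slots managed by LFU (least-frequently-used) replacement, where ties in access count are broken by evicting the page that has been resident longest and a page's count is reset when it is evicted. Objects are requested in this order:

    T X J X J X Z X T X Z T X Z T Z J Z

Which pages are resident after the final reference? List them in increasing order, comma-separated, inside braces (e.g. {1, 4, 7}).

{J, X, Z}

T -> fault, frames {T}
X -> fault, frames {T,X}
J -> fault, frames {T,X,J}
X -> hit
J -> hit
X -> hit
Z -> fault, evict T, frames {X,J,Z}
X -> hit
T -> fault, evict Z, frames {X,J,T}
X -> hit
Z -> fault, evict T, frames {X,J,Z}
T -> fault, evict Z, frames {X,J,T}
X -> hit
Z -> fault, evict T, frames {X,J,Z}
T -> fault, evict Z, frames {X,J,T}
Z -> fault, evict T, frames {X,J,Z}
J -> hit
Z -> hit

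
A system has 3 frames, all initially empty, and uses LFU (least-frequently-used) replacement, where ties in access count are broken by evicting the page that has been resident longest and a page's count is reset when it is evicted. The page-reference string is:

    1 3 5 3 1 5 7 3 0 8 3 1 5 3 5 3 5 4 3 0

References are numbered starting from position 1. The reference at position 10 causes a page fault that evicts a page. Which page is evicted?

pos 1: 1 → miss, frames {1}
pos 2: 3 → miss, frames {1,3}
pos 3: 5 → miss, frames {1,3,5}
pos 4: 3 → hit
pos 5: 1 → hit
pos 6: 5 → hit
pos 7: 7 → miss, evict 1, frames {3,5,7}
pos 8: 3 → hit
pos 9: 0 → miss, evict 7, frames {3,5,0}
pos 10: 8 → miss, evict 0, frames {3,5,8}
At position 10, page 0 is evicted.

0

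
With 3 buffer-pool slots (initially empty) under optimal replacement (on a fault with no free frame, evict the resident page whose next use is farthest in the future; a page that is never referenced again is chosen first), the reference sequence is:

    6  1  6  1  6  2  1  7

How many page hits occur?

6 → fault, frames [6]
1 → fault, frames [6, 1]
6 → hit
1 → hit
6 → hit
2 → fault, frames [6, 1, 2]
1 → hit
7 → fault, evict 2, frames [6, 1, 7]
Hits: 4.

4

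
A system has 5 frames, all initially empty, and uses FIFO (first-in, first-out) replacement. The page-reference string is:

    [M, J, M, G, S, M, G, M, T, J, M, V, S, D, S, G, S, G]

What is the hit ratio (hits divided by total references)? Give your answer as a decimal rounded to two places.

M: fault, frames {M}
J: fault, frames {M,J}
M: hit
G: fault, frames {M,J,G}
S: fault, frames {M,J,G,S}
M: hit
G: hit
M: hit
T: fault, frames {M,J,G,S,T}
J: hit
M: hit
V: fault, evict M, frames {J,G,S,T,V}
S: hit
D: fault, evict J, frames {G,S,T,V,D}
S: hit
G: hit
S: hit
G: hit
Hits: 11 of 18 references → 11/18 = 0.6111.

0.61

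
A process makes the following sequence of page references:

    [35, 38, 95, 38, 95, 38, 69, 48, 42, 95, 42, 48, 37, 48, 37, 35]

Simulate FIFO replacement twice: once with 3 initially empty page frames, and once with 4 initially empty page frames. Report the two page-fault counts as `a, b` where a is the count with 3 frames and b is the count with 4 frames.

10, 8

3 frames: F F F . . . F F F F . . F F . F → 10 faults.
4 frames: F F F . . . F F F . . . F . . F → 8 faults.
8 < 10: adding a frame reduced faults, as is typical.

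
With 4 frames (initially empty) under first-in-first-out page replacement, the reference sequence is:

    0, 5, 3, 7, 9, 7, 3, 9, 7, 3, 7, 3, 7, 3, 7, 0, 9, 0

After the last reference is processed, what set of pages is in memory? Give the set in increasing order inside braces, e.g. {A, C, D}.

0 → fault, frames {0}
5 → fault, frames {0,5}
3 → fault, frames {0,5,3}
7 → fault, frames {0,5,3,7}
9 → fault, evict 0, frames {5,3,7,9}
7 → hit
3 → hit
9 → hit
7 → hit
3 → hit
7 → hit
3 → hit
7 → hit
3 → hit
7 → hit
0 → fault, evict 5, frames {3,7,9,0}
9 → hit
0 → hit

{0, 3, 7, 9}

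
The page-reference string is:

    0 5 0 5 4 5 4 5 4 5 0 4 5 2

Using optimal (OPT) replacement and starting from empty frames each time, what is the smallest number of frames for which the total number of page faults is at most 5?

3

f=1: 14 faults
f=2: 6 faults
f=3: 4 faults
f=4: 4 faults
Smallest f with faults ≤ 5 is 3.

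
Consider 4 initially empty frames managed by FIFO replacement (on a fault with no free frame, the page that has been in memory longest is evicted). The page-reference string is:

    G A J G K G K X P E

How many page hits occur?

G: miss, frames [G]
A: miss, frames [G, A]
J: miss, frames [G, A, J]
G: hit
K: miss, frames [G, A, J, K]
G: hit
K: hit
X: miss, evict G, frames [A, J, K, X]
P: miss, evict A, frames [J, K, X, P]
E: miss, evict J, frames [K, X, P, E]
Hits: 3.

3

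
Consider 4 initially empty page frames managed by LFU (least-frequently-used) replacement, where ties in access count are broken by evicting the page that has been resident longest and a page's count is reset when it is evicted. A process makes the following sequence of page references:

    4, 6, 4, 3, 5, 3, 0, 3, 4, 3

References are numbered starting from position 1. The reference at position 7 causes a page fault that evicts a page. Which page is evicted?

6

pos 1: 4 -> miss, frames (4)
pos 2: 6 -> miss, frames (4 6)
pos 3: 4 -> hit
pos 4: 3 -> miss, frames (4 6 3)
pos 5: 5 -> miss, frames (4 6 3 5)
pos 6: 3 -> hit
pos 7: 0 -> miss, evict 6, frames (4 3 5 0)
At position 7, page 6 is evicted.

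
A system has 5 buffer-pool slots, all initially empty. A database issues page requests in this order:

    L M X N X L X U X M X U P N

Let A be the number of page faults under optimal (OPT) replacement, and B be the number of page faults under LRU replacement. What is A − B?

-1

Under OPT: F F F F . . . F . . . . F . → 6 faults.
Under LRU: F F F F . . . F . . . . F F → 7 faults.
A − B = 6 − 7 = -1.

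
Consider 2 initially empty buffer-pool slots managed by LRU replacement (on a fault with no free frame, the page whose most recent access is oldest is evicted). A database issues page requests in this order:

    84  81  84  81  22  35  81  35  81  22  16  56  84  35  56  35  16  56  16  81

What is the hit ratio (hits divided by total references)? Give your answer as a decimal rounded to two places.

0.30

84 → fault, frames [84]
81 → fault, frames [84, 81]
84 → hit
81 → hit
22 → fault, evict 84, frames [81, 22]
35 → fault, evict 81, frames [22, 35]
81 → fault, evict 22, frames [35, 81]
35 → hit
81 → hit
22 → fault, evict 35, frames [81, 22]
16 → fault, evict 81, frames [22, 16]
56 → fault, evict 22, frames [16, 56]
84 → fault, evict 16, frames [56, 84]
35 → fault, evict 56, frames [84, 35]
56 → fault, evict 84, frames [35, 56]
35 → hit
16 → fault, evict 56, frames [35, 16]
56 → fault, evict 35, frames [16, 56]
16 → hit
81 → fault, evict 56, frames [16, 81]
Hits: 6 of 20 references → 6/20 = 0.3000.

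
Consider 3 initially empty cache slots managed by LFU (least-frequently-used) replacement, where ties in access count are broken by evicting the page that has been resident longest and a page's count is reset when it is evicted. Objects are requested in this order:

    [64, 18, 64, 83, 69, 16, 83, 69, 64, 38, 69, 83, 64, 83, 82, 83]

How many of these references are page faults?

10

64 → fault, frames [64]
18 → fault, frames [64, 18]
64 → hit
83 → fault, frames [64, 18, 83]
69 → fault, evict 18, frames [64, 83, 69]
16 → fault, evict 83, frames [64, 69, 16]
83 → fault, evict 69, frames [64, 16, 83]
69 → fault, evict 16, frames [64, 83, 69]
64 → hit
38 → fault, evict 83, frames [64, 69, 38]
69 → hit
83 → fault, evict 38, frames [64, 69, 83]
64 → hit
83 → hit
82 → fault, evict 69, frames [64, 83, 82]
83 → hit
Page faults: 10.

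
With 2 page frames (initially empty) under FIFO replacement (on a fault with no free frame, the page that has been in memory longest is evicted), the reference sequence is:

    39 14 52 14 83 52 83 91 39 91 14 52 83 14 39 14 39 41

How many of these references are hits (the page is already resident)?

6

39 -> miss, frames [39]
14 -> miss, frames [39, 14]
52 -> miss, evict 39, frames [14, 52]
14 -> hit
83 -> miss, evict 14, frames [52, 83]
52 -> hit
83 -> hit
91 -> miss, evict 52, frames [83, 91]
39 -> miss, evict 83, frames [91, 39]
91 -> hit
14 -> miss, evict 91, frames [39, 14]
52 -> miss, evict 39, frames [14, 52]
83 -> miss, evict 14, frames [52, 83]
14 -> miss, evict 52, frames [83, 14]
39 -> miss, evict 83, frames [14, 39]
14 -> hit
39 -> hit
41 -> miss, evict 14, frames [39, 41]
Hits: 6.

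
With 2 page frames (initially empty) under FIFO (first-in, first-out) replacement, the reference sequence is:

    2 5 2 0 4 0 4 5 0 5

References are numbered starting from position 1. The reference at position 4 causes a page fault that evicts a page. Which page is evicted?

pos 1: 2: fault, frames [2]
pos 2: 5: fault, frames [2, 5]
pos 3: 2: hit
pos 4: 0: fault, evict 2, frames [5, 0]
At position 4, page 2 is evicted.

2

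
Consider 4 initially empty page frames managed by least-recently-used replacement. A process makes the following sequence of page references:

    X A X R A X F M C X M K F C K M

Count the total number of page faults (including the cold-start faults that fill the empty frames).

X -> fault, frames (X)
A -> fault, frames (X A)
X -> hit
R -> fault, frames (A X R)
A -> hit
X -> hit
F -> fault, frames (R A X F)
M -> fault, evict R, frames (A X F M)
C -> fault, evict A, frames (X F M C)
X -> hit
M -> hit
K -> fault, evict F, frames (C X M K)
F -> fault, evict C, frames (X M K F)
C -> fault, evict X, frames (M K F C)
K -> hit
M -> hit
Page faults: 9.

9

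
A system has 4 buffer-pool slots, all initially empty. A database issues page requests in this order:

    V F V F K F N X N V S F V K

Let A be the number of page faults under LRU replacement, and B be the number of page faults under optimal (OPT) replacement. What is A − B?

Under LRU: F F . . F . F F . F F F . F → 9 faults.
Under OPT: F F . . F . F F . . F . . F → 7 faults.
A − B = 9 − 7 = 2.

2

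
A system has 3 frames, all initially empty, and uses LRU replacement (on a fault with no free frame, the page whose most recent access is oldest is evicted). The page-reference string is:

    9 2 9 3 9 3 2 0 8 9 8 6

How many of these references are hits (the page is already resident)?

9 → miss, frames {9}
2 → miss, frames {9,2}
9 → hit
3 → miss, frames {2,9,3}
9 → hit
3 → hit
2 → hit
0 → miss, evict 9, frames {3,2,0}
8 → miss, evict 3, frames {2,0,8}
9 → miss, evict 2, frames {0,8,9}
8 → hit
6 → miss, evict 0, frames {9,8,6}
Hits: 5.

5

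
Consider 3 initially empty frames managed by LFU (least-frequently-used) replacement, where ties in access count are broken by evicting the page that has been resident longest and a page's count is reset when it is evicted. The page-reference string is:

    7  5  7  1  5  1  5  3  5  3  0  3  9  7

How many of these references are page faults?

7

7: fault, frames [7]
5: fault, frames [7, 5]
7: hit
1: fault, frames [7, 5, 1]
5: hit
1: hit
5: hit
3: fault, evict 7, frames [5, 1, 3]
5: hit
3: hit
0: fault, evict 1, frames [5, 3, 0]
3: hit
9: fault, evict 0, frames [5, 3, 9]
7: fault, evict 9, frames [5, 3, 7]
Page faults: 7.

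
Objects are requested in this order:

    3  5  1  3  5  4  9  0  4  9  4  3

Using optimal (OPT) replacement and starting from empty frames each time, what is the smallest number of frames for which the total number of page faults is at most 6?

4

f=1: 12 faults
f=2: 9 faults
f=3: 7 faults
f=4: 6 faults
f=5: 6 faults
f=6: 6 faults
Smallest f with faults ≤ 6 is 4.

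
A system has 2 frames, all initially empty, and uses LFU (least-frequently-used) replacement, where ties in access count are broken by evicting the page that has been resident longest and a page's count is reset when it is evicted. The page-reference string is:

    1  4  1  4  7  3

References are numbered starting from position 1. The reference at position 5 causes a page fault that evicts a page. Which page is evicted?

1

pos 1: 1 -> miss, frames {1}
pos 2: 4 -> miss, frames {1,4}
pos 3: 1 -> hit
pos 4: 4 -> hit
pos 5: 7 -> miss, evict 1, frames {4,7}
At position 5, page 1 is evicted.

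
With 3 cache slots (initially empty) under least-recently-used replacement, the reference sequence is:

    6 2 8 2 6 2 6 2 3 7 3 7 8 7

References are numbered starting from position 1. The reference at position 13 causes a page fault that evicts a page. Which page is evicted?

2

pos 1: 6 → miss, frames (6)
pos 2: 2 → miss, frames (6 2)
pos 3: 8 → miss, frames (6 2 8)
pos 4: 2 → hit
pos 5: 6 → hit
pos 6: 2 → hit
pos 7: 6 → hit
pos 8: 2 → hit
pos 9: 3 → miss, evict 8, frames (6 2 3)
pos 10: 7 → miss, evict 6, frames (2 3 7)
pos 11: 3 → hit
pos 12: 7 → hit
pos 13: 8 → miss, evict 2, frames (3 7 8)
At position 13, page 2 is evicted.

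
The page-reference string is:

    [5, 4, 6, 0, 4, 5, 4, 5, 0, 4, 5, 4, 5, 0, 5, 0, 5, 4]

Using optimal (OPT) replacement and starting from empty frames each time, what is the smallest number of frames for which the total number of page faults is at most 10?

f=1: 18 faults
f=2: 9 faults
f=3: 4 faults
f=4: 4 faults
Smallest f with faults ≤ 10 is 2.

2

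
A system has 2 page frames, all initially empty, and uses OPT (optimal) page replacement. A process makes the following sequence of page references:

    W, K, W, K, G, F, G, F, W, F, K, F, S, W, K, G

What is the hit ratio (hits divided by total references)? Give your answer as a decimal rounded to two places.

W -> miss, frames {W}
K -> miss, frames {W,K}
W -> hit
K -> hit
G -> miss, evict K, frames {W,G}
F -> miss, evict W, frames {G,F}
G -> hit
F -> hit
W -> miss, evict G, frames {F,W}
F -> hit
K -> miss, evict W, frames {F,K}
F -> hit
S -> miss, evict F, frames {K,S}
W -> miss, evict S, frames {K,W}
K -> hit
G -> miss, evict W, frames {K,G}
Hits: 7 of 16 references → 7/16 = 0.4375.

0.44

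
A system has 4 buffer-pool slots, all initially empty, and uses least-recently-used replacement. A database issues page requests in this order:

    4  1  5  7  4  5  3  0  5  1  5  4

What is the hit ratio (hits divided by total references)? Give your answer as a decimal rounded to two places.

0.33

4 → miss, frames {4}
1 → miss, frames {4,1}
5 → miss, frames {4,1,5}
7 → miss, frames {4,1,5,7}
4 → hit
5 → hit
3 → miss, evict 1, frames {7,4,5,3}
0 → miss, evict 7, frames {4,5,3,0}
5 → hit
1 → miss, evict 4, frames {3,0,5,1}
5 → hit
4 → miss, evict 3, frames {0,1,5,4}
Hits: 4 of 12 references → 4/12 = 0.3333.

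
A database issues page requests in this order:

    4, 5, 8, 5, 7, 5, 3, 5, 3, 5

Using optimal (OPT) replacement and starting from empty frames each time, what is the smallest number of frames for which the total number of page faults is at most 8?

f=1: 10 faults
f=2: 5 faults
f=3: 5 faults
f=4: 5 faults
f=5: 5 faults
Smallest f with faults ≤ 8 is 2.

2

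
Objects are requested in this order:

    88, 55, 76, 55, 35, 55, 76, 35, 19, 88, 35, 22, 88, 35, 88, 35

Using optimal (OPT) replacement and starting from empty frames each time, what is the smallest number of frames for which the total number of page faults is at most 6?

4

f=1: 16 faults
f=2: 9 faults
f=3: 7 faults
f=4: 6 faults
f=5: 6 faults
f=6: 6 faults
Smallest f with faults ≤ 6 is 4.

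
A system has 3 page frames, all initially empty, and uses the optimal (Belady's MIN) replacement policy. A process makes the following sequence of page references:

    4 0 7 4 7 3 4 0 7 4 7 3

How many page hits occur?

7

4 -> fault, frames [4]
0 -> fault, frames [4, 0]
7 -> fault, frames [4, 0, 7]
4 -> hit
7 -> hit
3 -> fault, evict 7, frames [4, 0, 3]
4 -> hit
0 -> hit
7 -> fault, evict 0, frames [4, 3, 7]
4 -> hit
7 -> hit
3 -> hit
Hits: 7.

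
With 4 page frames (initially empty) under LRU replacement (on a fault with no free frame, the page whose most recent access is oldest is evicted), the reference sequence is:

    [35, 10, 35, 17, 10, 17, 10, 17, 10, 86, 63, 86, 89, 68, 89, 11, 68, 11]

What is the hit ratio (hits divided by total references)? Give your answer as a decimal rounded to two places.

0.56

35 → miss, frames (35)
10 → miss, frames (35 10)
35 → hit
17 → miss, frames (10 35 17)
10 → hit
17 → hit
10 → hit
17 → hit
10 → hit
86 → miss, frames (35 17 10 86)
63 → miss, evict 35, frames (17 10 86 63)
86 → hit
89 → miss, evict 17, frames (10 63 86 89)
68 → miss, evict 10, frames (63 86 89 68)
89 → hit
11 → miss, evict 63, frames (86 68 89 11)
68 → hit
11 → hit
Hits: 10 of 18 references → 10/18 = 0.5556.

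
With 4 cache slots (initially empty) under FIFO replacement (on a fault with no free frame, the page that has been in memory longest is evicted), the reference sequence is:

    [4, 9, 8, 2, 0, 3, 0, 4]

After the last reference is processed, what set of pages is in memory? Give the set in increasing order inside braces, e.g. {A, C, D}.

{0, 2, 3, 4}

4 -> fault, frames {4}
9 -> fault, frames {4,9}
8 -> fault, frames {4,9,8}
2 -> fault, frames {4,9,8,2}
0 -> fault, evict 4, frames {9,8,2,0}
3 -> fault, evict 9, frames {8,2,0,3}
0 -> hit
4 -> fault, evict 8, frames {2,0,3,4}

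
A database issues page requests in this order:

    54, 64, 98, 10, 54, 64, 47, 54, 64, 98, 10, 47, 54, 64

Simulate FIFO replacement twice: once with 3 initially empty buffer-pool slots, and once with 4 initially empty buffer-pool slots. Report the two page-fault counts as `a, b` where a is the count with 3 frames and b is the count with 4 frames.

11, 12

3 frames: F F F F F F F . . F F . F F → 11 faults.
4 frames: F F F F . . F F F F F F F F → 12 faults.
12 > 11: adding a frame increased faults — Belady's anomaly.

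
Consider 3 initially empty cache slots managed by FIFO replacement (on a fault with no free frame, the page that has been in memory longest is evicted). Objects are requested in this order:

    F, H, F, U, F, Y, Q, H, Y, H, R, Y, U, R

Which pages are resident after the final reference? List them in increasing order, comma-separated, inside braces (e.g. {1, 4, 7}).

F: miss, frames [F]
H: miss, frames [F, H]
F: hit
U: miss, frames [F, H, U]
F: hit
Y: miss, evict F, frames [H, U, Y]
Q: miss, evict H, frames [U, Y, Q]
H: miss, evict U, frames [Y, Q, H]
Y: hit
H: hit
R: miss, evict Y, frames [Q, H, R]
Y: miss, evict Q, frames [H, R, Y]
U: miss, evict H, frames [R, Y, U]
R: hit

{R, U, Y}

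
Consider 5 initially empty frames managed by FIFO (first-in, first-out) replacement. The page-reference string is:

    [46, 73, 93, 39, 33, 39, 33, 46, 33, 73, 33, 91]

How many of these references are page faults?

46 → miss, frames [46]
73 → miss, frames [46, 73]
93 → miss, frames [46, 73, 93]
39 → miss, frames [46, 73, 93, 39]
33 → miss, frames [46, 73, 93, 39, 33]
39 → hit
33 → hit
46 → hit
33 → hit
73 → hit
33 → hit
91 → miss, evict 46, frames [73, 93, 39, 33, 91]
Page faults: 6.

6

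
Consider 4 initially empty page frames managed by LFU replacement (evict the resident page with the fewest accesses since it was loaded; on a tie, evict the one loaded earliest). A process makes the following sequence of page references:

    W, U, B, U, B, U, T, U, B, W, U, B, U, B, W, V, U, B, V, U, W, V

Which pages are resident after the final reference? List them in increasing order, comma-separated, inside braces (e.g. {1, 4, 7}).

{B, U, V, W}

W -> miss, frames {W}
U -> miss, frames {W,U}
B -> miss, frames {W,U,B}
U -> hit
B -> hit
U -> hit
T -> miss, frames {W,U,B,T}
U -> hit
B -> hit
W -> hit
U -> hit
B -> hit
U -> hit
B -> hit
W -> hit
V -> miss, evict T, frames {W,U,B,V}
U -> hit
B -> hit
V -> hit
U -> hit
W -> hit
V -> hit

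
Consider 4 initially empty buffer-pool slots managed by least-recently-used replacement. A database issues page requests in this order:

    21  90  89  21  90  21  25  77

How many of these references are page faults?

5

21 -> fault, frames [21]
90 -> fault, frames [21, 90]
89 -> fault, frames [21, 90, 89]
21 -> hit
90 -> hit
21 -> hit
25 -> fault, frames [89, 90, 21, 25]
77 -> fault, evict 89, frames [90, 21, 25, 77]
Page faults: 5.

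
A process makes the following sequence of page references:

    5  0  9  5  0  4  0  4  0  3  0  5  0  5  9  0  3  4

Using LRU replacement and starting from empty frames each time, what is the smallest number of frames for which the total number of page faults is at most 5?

5

f=1: 18 faults
f=2: 12 faults
f=3: 9 faults
f=4: 7 faults
f=5: 5 faults
Smallest f with faults ≤ 5 is 5.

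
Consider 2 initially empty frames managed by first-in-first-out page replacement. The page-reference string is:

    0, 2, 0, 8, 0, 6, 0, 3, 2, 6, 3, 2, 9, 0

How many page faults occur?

0: miss, frames {0}
2: miss, frames {0,2}
0: hit
8: miss, evict 0, frames {2,8}
0: miss, evict 2, frames {8,0}
6: miss, evict 8, frames {0,6}
0: hit
3: miss, evict 0, frames {6,3}
2: miss, evict 6, frames {3,2}
6: miss, evict 3, frames {2,6}
3: miss, evict 2, frames {6,3}
2: miss, evict 6, frames {3,2}
9: miss, evict 3, frames {2,9}
0: miss, evict 2, frames {9,0}
Page faults: 12.

12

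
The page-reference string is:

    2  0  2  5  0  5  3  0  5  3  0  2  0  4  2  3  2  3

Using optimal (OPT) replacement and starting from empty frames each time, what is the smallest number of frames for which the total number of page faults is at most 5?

4

f=1: 18 faults
f=2: 9 faults
f=3: 6 faults
f=4: 5 faults
f=5: 5 faults
Smallest f with faults ≤ 5 is 4.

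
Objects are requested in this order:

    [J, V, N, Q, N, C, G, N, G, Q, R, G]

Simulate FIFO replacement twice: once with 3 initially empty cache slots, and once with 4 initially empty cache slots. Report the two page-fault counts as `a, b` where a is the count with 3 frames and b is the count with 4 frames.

3 frames: F F F F . F F F . F F F → 10 faults.
4 frames: F F F F . F F . . . F . → 7 faults.
7 < 10: adding a frame reduced faults, as is typical.

10, 7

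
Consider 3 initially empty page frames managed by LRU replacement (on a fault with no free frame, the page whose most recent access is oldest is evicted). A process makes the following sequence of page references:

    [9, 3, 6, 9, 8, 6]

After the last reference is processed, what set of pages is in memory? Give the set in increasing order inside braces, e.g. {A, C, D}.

{6, 8, 9}

9 → fault, frames (9)
3 → fault, frames (9 3)
6 → fault, frames (9 3 6)
9 → hit
8 → fault, evict 3, frames (6 9 8)
6 → hit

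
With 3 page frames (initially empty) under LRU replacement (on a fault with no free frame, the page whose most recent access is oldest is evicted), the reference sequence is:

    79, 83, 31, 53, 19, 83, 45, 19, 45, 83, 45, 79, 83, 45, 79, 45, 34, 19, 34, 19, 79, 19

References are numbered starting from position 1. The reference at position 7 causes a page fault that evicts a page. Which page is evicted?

pos 1: 79 -> fault, frames {79}
pos 2: 83 -> fault, frames {79,83}
pos 3: 31 -> fault, frames {79,83,31}
pos 4: 53 -> fault, evict 79, frames {83,31,53}
pos 5: 19 -> fault, evict 83, frames {31,53,19}
pos 6: 83 -> fault, evict 31, frames {53,19,83}
pos 7: 45 -> fault, evict 53, frames {19,83,45}
At position 7, page 53 is evicted.

53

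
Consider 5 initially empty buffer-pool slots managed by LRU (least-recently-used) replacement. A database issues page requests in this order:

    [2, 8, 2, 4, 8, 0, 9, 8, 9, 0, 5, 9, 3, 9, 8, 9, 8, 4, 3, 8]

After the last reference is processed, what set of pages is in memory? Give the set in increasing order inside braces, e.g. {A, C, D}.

2 → fault, frames {2}
8 → fault, frames {2,8}
2 → hit
4 → fault, frames {8,2,4}
8 → hit
0 → fault, frames {2,4,8,0}
9 → fault, frames {2,4,8,0,9}
8 → hit
9 → hit
0 → hit
5 → fault, evict 2, frames {4,8,9,0,5}
9 → hit
3 → fault, evict 4, frames {8,0,5,9,3}
9 → hit
8 → hit
9 → hit
8 → hit
4 → fault, evict 0, frames {5,3,9,8,4}
3 → hit
8 → hit

{3, 4, 5, 8, 9}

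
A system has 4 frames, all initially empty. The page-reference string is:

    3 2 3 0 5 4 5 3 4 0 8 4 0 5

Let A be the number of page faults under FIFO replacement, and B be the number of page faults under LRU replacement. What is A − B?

2

Under FIFO: F F . F F F . F . . F . F F → 9 faults.
Under LRU: F F . F F F . . . . F . . F → 7 faults.
A − B = 9 − 7 = 2.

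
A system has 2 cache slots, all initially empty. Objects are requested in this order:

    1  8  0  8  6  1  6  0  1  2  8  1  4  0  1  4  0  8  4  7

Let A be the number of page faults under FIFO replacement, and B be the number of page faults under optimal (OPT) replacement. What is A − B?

Under FIFO: F F F . F F . F . F F F F F F F F F F F → 17 faults.
Under OPT: F F F . F F . F . F F . F F . F . F . F → 13 faults.
A − B = 17 − 13 = 4.

4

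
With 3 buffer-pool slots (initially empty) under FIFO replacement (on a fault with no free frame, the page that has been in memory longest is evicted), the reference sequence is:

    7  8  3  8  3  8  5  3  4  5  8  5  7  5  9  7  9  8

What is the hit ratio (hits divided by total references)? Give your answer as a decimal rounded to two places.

0.44

7: fault, frames (7)
8: fault, frames (7 8)
3: fault, frames (7 8 3)
8: hit
3: hit
8: hit
5: fault, evict 7, frames (8 3 5)
3: hit
4: fault, evict 8, frames (3 5 4)
5: hit
8: fault, evict 3, frames (5 4 8)
5: hit
7: fault, evict 5, frames (4 8 7)
5: fault, evict 4, frames (8 7 5)
9: fault, evict 8, frames (7 5 9)
7: hit
9: hit
8: fault, evict 7, frames (5 9 8)
Hits: 8 of 18 references → 8/18 = 0.4444.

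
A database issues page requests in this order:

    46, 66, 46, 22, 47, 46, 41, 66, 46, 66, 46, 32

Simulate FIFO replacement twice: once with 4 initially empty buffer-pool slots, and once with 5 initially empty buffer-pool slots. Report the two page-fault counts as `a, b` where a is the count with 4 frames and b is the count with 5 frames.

4 frames: F F . F F . F . F F . F → 8 faults.
5 frames: F F . F F . F . . . . F → 6 faults.
6 < 8: adding a frame reduced faults, as is typical.

8, 6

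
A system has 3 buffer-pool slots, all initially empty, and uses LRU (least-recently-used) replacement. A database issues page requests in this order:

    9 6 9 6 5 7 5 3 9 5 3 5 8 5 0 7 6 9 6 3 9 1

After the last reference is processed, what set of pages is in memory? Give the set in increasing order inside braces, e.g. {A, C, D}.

9 -> miss, frames [9]
6 -> miss, frames [9, 6]
9 -> hit
6 -> hit
5 -> miss, frames [9, 6, 5]
7 -> miss, evict 9, frames [6, 5, 7]
5 -> hit
3 -> miss, evict 6, frames [7, 5, 3]
9 -> miss, evict 7, frames [5, 3, 9]
5 -> hit
3 -> hit
5 -> hit
8 -> miss, evict 9, frames [3, 5, 8]
5 -> hit
0 -> miss, evict 3, frames [8, 5, 0]
7 -> miss, evict 8, frames [5, 0, 7]
6 -> miss, evict 5, frames [0, 7, 6]
9 -> miss, evict 0, frames [7, 6, 9]
6 -> hit
3 -> miss, evict 7, frames [9, 6, 3]
9 -> hit
1 -> miss, evict 6, frames [3, 9, 1]

{1, 3, 9}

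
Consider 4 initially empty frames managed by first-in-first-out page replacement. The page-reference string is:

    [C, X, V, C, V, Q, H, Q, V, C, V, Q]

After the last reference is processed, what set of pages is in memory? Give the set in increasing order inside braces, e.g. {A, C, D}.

C -> miss, frames (C)
X -> miss, frames (C X)
V -> miss, frames (C X V)
C -> hit
V -> hit
Q -> miss, frames (C X V Q)
H -> miss, evict C, frames (X V Q H)
Q -> hit
V -> hit
C -> miss, evict X, frames (V Q H C)
V -> hit
Q -> hit

{C, H, Q, V}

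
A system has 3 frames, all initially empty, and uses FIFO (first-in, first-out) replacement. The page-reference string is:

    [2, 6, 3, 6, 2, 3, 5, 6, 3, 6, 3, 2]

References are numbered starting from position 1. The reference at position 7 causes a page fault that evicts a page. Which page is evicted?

2

pos 1: 2 → fault, frames {2}
pos 2: 6 → fault, frames {2,6}
pos 3: 3 → fault, frames {2,6,3}
pos 4: 6 → hit
pos 5: 2 → hit
pos 6: 3 → hit
pos 7: 5 → fault, evict 2, frames {6,3,5}
At position 7, page 2 is evicted.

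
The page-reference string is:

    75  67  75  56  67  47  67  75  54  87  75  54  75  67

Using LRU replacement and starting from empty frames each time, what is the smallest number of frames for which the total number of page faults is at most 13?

2

f=1: 14 faults
f=2: 11 faults
f=3: 8 faults
f=4: 6 faults
f=5: 6 faults
f=6: 6 faults
Smallest f with faults ≤ 13 is 2.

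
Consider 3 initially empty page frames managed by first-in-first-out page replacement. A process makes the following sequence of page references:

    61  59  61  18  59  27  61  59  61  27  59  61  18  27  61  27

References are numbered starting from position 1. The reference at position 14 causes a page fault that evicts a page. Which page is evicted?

61

pos 1: 61 -> fault, frames {61}
pos 2: 59 -> fault, frames {61,59}
pos 3: 61 -> hit
pos 4: 18 -> fault, frames {61,59,18}
pos 5: 59 -> hit
pos 6: 27 -> fault, evict 61, frames {59,18,27}
pos 7: 61 -> fault, evict 59, frames {18,27,61}
pos 8: 59 -> fault, evict 18, frames {27,61,59}
pos 9: 61 -> hit
pos 10: 27 -> hit
pos 11: 59 -> hit
pos 12: 61 -> hit
pos 13: 18 -> fault, evict 27, frames {61,59,18}
pos 14: 27 -> fault, evict 61, frames {59,18,27}
At position 14, page 61 is evicted.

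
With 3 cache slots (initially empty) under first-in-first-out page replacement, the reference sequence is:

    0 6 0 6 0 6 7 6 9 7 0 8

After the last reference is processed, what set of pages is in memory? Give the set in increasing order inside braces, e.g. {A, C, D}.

0: fault, frames [0]
6: fault, frames [0, 6]
0: hit
6: hit
0: hit
6: hit
7: fault, frames [0, 6, 7]
6: hit
9: fault, evict 0, frames [6, 7, 9]
7: hit
0: fault, evict 6, frames [7, 9, 0]
8: fault, evict 7, frames [9, 0, 8]

{0, 8, 9}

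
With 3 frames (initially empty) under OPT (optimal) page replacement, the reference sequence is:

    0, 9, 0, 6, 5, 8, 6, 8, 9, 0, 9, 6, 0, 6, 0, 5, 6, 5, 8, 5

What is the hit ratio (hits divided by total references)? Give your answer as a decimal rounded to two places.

0.60

0 → fault, frames (0)
9 → fault, frames (0 9)
0 → hit
6 → fault, frames (0 9 6)
5 → fault, evict 0, frames (9 6 5)
8 → fault, evict 5, frames (9 6 8)
6 → hit
8 → hit
9 → hit
0 → fault, evict 8, frames (9 6 0)
9 → hit
6 → hit
0 → hit
6 → hit
0 → hit
5 → fault, evict 0, frames (9 6 5)
6 → hit
5 → hit
8 → fault, evict 6, frames (9 5 8)
5 → hit
Hits: 12 of 20 references → 12/20 = 0.6000.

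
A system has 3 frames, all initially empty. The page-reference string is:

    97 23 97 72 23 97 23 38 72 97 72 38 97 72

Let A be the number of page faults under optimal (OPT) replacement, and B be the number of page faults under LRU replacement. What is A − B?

Under OPT: F F . F . . . F . . . . . . → 4 faults.
Under LRU: F F . F . . . F F F . . . . → 6 faults.
A − B = 4 − 6 = -2.

-2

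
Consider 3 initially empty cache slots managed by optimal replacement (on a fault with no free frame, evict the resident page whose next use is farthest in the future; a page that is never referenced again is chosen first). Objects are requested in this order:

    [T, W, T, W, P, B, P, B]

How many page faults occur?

T → miss, frames {T}
W → miss, frames {T,W}
T → hit
W → hit
P → miss, frames {T,W,P}
B → miss, evict W, frames {T,P,B}
P → hit
B → hit
Page faults: 4.

4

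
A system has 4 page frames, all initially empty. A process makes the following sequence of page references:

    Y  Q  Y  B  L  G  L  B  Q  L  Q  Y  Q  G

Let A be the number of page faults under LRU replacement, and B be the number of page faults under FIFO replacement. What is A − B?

1

Under LRU: F F . F F F . . F . . F . F → 8 faults.
Under FIFO: F F . F F F . . . . . F F . → 7 faults.
A − B = 8 − 7 = 1.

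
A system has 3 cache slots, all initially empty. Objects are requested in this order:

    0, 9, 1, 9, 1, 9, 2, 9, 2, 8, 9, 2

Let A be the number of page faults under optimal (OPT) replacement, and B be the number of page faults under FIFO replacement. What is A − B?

Under OPT: F F F . . . F . . F . . → 5 faults.
Under FIFO: F F F . . . F . . F F . → 6 faults.
A − B = 5 − 6 = -1.

-1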